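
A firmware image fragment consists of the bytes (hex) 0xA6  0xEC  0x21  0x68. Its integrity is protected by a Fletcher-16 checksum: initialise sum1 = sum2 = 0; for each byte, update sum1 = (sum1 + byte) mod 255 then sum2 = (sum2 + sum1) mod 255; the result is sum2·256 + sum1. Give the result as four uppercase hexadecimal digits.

Running sums (mod 255):
  after byte 0 (0xA6): sum1=166, sum2=166
  after byte 1 (0xEC): sum1=147, sum2=58
  after byte 2 (0x21): sum1=180, sum2=238
  after byte 3 (0x68): sum1=29, sum2=12
Checksum = sum2·256 + sum1 = 12·256 + 29 = 3101 = 0x0C1D.

0C1D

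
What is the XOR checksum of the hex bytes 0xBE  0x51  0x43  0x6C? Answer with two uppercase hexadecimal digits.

XOR the bytes together:
  start with 0xBE
  0xBE ⊕ 0x51 = 0xEF
  0xEF ⊕ 0x43 = 0xAC
  0xAC ⊕ 0x6C = 0xC0

C0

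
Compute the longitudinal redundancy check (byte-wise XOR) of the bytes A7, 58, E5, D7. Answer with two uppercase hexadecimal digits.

XOR the bytes together:
  start with 0xA7
  0xA7 ⊕ 0x58 = 0xFF
  0xFF ⊕ 0xE5 = 0x1A
  0x1A ⊕ 0xD7 = 0xCD

CD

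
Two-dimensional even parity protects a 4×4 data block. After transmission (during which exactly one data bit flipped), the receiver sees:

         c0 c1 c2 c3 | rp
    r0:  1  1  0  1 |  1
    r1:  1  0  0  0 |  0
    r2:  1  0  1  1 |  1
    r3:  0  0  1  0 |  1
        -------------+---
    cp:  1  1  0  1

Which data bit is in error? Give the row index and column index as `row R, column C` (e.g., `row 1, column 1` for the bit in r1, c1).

row 1, column 3

Recompute each row's even parity and compare to rp:
  r0: data parity 1, sent rp 1 → ok
  r1: data parity 1, sent rp 0 → mismatch
  r2: data parity 1, sent rp 1 → ok
  r3: data parity 1, sent rp 1 → ok
Recompute each column's even parity and compare to cp:
  c0: data parity 1, sent cp 1 → ok
  c1: data parity 1, sent cp 1 → ok
  c2: data parity 0, sent cp 0 → ok
  c3: data parity 0, sent cp 1 → mismatch
Exactly one row (r1) and one column (c3) fail → the flipped bit is at their intersection.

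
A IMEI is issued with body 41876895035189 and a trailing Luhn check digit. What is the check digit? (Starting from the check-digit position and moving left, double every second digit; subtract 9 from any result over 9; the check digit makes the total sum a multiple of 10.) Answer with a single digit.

8

Partial digits right→left: 9 8 1 5 3 0 5 9 8 6 7 8 1 4
Double every second digit counting from the check-digit position (so the 1st, 3rd, 5th, ... of the partial from the right).
  doubled (with −9 where >9): 9 2 6 1 7 5 2 → sum 32
  kept as-is: 8 5 0 9 6 8 4 → sum 40
Total = 32 + 40 = 72.
Check digit = (10 − (72 mod 10)) mod 10 = 8.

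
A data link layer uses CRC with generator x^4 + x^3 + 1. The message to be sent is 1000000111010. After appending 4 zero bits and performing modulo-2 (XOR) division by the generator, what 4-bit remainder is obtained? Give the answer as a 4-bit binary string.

0101

Append 4 zeros: 10000001110100000. Divide by 11001 (XOR where the leading bit is 1):
  pos 0: 10000 XOR 11001 = 01001
  pos 1: 10010 XOR 11001 = 01011
  pos 2: 10110 XOR 11001 = 01111
  pos 3: 11111 XOR 11001 = 00110
  pos 5: 11011 XOR 11001 = 00010
  pos 8: 10010 XOR 11001 = 01011
  pos 9: 10110 XOR 11001 = 01111
  pos 10: 11110 XOR 11001 = 00111
  pos 12: 11100 XOR 11001 = 00101
Remainder (last 4 bits) = 0101. This is the CRC / FCS.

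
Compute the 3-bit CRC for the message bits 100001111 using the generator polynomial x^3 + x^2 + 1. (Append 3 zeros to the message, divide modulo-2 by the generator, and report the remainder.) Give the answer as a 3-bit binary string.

Append 3 zeros: 100001111000. Divide by 1101 (XOR where the leading bit is 1):
  pos 0: 1000 XOR 1101 = 0101
  pos 1: 1010 XOR 1101 = 0111
  pos 2: 1111 XOR 1101 = 0010
  pos 4: 1011 XOR 1101 = 0110
  pos 5: 1101 XOR 1101 = 0000
Remainder (last 3 bits) = 000. This is the CRC / FCS.

000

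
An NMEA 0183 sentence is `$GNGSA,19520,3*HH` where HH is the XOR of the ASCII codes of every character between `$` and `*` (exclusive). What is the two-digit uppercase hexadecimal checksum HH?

50

XOR the ASCII codes of the payload characters:
  'G' = 0x47 → acc = 0x47
  'N' = 0x4E → acc = 0x09
  'G' = 0x47 → acc = 0x4E
  'S' = 0x53 → acc = 0x1D
  'A' = 0x41 → acc = 0x5C
  ',' = 0x2C → acc = 0x70
  '1' = 0x31 → acc = 0x41
  '9' = 0x39 → acc = 0x78
  '5' = 0x35 → acc = 0x4D
  '2' = 0x32 → acc = 0x7F
  '0' = 0x30 → acc = 0x4F
  ',' = 0x2C → acc = 0x63
  '3' = 0x33 → acc = 0x50
Checksum = 0x50.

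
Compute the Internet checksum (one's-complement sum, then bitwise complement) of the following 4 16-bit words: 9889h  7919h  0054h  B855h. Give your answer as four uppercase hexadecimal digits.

One's-complement addition (fold any carry out of bit 15 back into bit 0):
  0x9889 + 0x7919 = 0x111A2 → wrap carry → 0x11A3
  0x11A3 + 0x0054 = 0x011F7
  0x11F7 + 0xB855 = 0x0CA4C
One's-complement sum = 0xCA4C.
Checksum = ~0xCA4C & 0xFFFF = 0x35B3.

35B3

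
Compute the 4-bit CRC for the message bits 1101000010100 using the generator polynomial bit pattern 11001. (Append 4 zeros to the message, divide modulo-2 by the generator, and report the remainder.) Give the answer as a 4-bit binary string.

Append 4 zeros: 11010000101000000. Divide by 11001 (XOR where the leading bit is 1):
  pos 0: 11010 XOR 11001 = 00011
  pos 3: 11000 XOR 11001 = 00001
  pos 7: 11010 XOR 11001 = 00011
  pos 10: 11000 XOR 11001 = 00001
Remainder (last 4 bits) = 0100. This is the CRC / FCS.

0100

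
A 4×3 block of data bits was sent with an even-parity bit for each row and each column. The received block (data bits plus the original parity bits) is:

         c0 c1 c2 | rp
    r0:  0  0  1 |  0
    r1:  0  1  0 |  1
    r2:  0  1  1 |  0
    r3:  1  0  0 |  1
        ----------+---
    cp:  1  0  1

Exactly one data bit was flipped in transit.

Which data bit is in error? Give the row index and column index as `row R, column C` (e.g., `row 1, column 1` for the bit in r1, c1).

row 0, column 2

Recompute each row's even parity and compare to rp:
  r0: data parity 1, sent rp 0 → mismatch
  r1: data parity 1, sent rp 1 → ok
  r2: data parity 0, sent rp 0 → ok
  r3: data parity 1, sent rp 1 → ok
Recompute each column's even parity and compare to cp:
  c0: data parity 1, sent cp 1 → ok
  c1: data parity 0, sent cp 0 → ok
  c2: data parity 0, sent cp 1 → mismatch
Exactly one row (r0) and one column (c2) fail → the flipped bit is at their intersection.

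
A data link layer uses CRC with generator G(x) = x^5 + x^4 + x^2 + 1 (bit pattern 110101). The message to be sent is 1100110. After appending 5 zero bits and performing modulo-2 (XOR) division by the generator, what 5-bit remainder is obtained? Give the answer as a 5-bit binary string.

Append 5 zeros: 110011000000. Divide by 110101 (XOR where the leading bit is 1):
  pos 0: 110011 XOR 110101 = 000110
  pos 3: 110000 XOR 110101 = 000101
  pos 6: 101000 XOR 110101 = 011101
Remainder (last 5 bits) = 11101. This is the CRC / FCS.

11101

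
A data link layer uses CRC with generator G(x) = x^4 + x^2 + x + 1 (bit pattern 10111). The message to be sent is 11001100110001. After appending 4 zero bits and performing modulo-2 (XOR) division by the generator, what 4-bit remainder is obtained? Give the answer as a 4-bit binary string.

Append 4 zeros: 110011001100010000. Divide by 10111 (XOR where the leading bit is 1):
  pos 0: 11001 XOR 10111 = 01110
  pos 1: 11101 XOR 10111 = 01010
  pos 2: 10100 XOR 10111 = 00011
  pos 5: 11011 XOR 10111 = 01100
  pos 6: 11000 XOR 10111 = 01111
  pos 7: 11110 XOR 10111 = 01001
  pos 8: 10010 XOR 10111 = 00101
  pos 10: 10110 XOR 10111 = 00001
Remainder (last 4 bits) = 1000. This is the CRC / FCS.

1000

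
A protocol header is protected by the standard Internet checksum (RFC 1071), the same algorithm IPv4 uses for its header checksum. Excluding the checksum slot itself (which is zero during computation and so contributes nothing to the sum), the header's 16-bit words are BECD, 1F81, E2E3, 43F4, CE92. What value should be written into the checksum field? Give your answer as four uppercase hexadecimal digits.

2C46

One's-complement addition (fold any carry out of bit 15 back into bit 0):
  0xBECD + 0x1F81 = 0x0DE4E
  0xDE4E + 0xE2E3 = 0x1C131 → wrap carry → 0xC132
  0xC132 + 0x43F4 = 0x10526 → wrap carry → 0x0527
  0x0527 + 0xCE92 = 0x0D3B9
One's-complement sum = 0xD3B9.
Checksum = ~0xD3B9 & 0xFFFF = 0x2C46.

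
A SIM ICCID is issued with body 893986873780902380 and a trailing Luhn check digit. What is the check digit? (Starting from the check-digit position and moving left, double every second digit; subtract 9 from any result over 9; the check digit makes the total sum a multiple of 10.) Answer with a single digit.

Partial digits right→left: 0 8 3 2 0 9 0 8 7 3 7 8 6 8 9 3 9 8
Double every second digit counting from the check-digit position (so the 1st, 3rd, 5th, ... of the partial from the right).
  doubled (with −9 where >9): 0 6 0 0 5 5 3 9 9 → sum 37
  kept as-is: 8 2 9 8 3 8 8 3 8 → sum 57
Total = 37 + 57 = 94.
Check digit = (10 − (94 mod 10)) mod 10 = 6.

6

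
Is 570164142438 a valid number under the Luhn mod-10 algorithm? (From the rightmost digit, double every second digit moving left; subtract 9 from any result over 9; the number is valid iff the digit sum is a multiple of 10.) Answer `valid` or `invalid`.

From the right, keep odd positions and double even positions (subtract 9 from any doubled value over 9):
  doubled (positions 2,4,...): 6 4 2 3 0 1 → sum 16
  kept (positions 1,3,...): 8 4 4 4 1 7 → sum 28
Total = 44.
44 mod 10 = 4, so the number is invalid.

invalid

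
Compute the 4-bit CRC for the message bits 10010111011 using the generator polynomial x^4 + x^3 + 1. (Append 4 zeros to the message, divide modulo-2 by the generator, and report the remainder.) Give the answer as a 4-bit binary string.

Append 4 zeros: 100101110110000. Divide by 11001 (XOR where the leading bit is 1):
  pos 0: 10010 XOR 11001 = 01011
  pos 1: 10111 XOR 11001 = 01110
  pos 2: 11101 XOR 11001 = 00100
  pos 4: 10010 XOR 11001 = 01011
  pos 5: 10111 XOR 11001 = 01110
  pos 6: 11101 XOR 11001 = 00100
  pos 8: 10000 XOR 11001 = 01001
  pos 9: 10010 XOR 11001 = 01011
  pos 10: 10110 XOR 11001 = 01111
Remainder (last 4 bits) = 1111. This is the CRC / FCS.

1111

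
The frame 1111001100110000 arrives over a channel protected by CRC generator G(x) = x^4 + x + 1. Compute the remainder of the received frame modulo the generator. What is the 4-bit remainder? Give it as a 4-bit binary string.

Modulo-2 division of 1111001100110000 by 10011:
  pos 0: 11110 XOR 10011 = 01101
  pos 1: 11010 XOR 10011 = 01001
  pos 2: 10011 XOR 10011 = 00000
  pos 7: 10011 XOR 10011 = 00000
Remainder = 0000 (zero — the frame passes the CRC check).

0000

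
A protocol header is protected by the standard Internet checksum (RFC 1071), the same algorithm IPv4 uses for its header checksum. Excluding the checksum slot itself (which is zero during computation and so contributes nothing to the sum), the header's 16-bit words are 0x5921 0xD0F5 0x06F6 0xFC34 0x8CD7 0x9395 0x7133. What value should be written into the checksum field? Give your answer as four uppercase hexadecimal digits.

One's-complement addition (fold any carry out of bit 15 back into bit 0):
  0x5921 + 0xD0F5 = 0x12A16 → wrap carry → 0x2A17
  0x2A17 + 0x06F6 = 0x0310D
  0x310D + 0xFC34 = 0x12D41 → wrap carry → 0x2D42
  0x2D42 + 0x8CD7 = 0x0BA19
  0xBA19 + 0x9395 = 0x14DAE → wrap carry → 0x4DAF
  0x4DAF + 0x7133 = 0x0BEE2
One's-complement sum = 0xBEE2.
Checksum = ~0xBEE2 & 0xFFFF = 0x411D.

411D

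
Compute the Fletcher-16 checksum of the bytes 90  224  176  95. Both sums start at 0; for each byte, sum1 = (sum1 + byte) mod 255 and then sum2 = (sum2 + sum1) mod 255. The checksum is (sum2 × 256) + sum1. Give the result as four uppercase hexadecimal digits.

Running sums (mod 255):
  after byte 0 (90): sum1=90, sum2=90
  after byte 1 (224): sum1=59, sum2=149
  after byte 2 (176): sum1=235, sum2=129
  after byte 3 (95): sum1=75, sum2=204
Checksum = sum2·256 + sum1 = 204·256 + 75 = 52299 = 0xCC4B.

CC4B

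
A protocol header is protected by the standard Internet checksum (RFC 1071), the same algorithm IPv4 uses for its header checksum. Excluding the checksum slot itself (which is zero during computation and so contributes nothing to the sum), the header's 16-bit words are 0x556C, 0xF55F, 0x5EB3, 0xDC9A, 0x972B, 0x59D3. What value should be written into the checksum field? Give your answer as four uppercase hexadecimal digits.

88E6

One's-complement addition (fold any carry out of bit 15 back into bit 0):
  0x556C + 0xF55F = 0x14ACB → wrap carry → 0x4ACC
  0x4ACC + 0x5EB3 = 0x0A97F
  0xA97F + 0xDC9A = 0x18619 → wrap carry → 0x861A
  0x861A + 0x972B = 0x11D45 → wrap carry → 0x1D46
  0x1D46 + 0x59D3 = 0x07719
One's-complement sum = 0x7719.
Checksum = ~0x7719 & 0xFFFF = 0x88E6.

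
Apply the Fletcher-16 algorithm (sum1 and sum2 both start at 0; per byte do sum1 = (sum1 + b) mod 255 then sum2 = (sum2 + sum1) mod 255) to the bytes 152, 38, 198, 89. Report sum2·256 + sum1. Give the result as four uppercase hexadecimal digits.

Running sums (mod 255):
  after byte 0 (152): sum1=152, sum2=152
  after byte 1 (38): sum1=190, sum2=87
  after byte 2 (198): sum1=133, sum2=220
  after byte 3 (89): sum1=222, sum2=187
Checksum = sum2·256 + sum1 = 187·256 + 222 = 48094 = 0xBBDE.

BBDE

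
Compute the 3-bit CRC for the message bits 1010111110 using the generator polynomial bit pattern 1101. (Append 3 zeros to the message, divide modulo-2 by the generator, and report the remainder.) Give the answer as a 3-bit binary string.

Append 3 zeros: 1010111110000. Divide by 1101 (XOR where the leading bit is 1):
  pos 0: 1010 XOR 1101 = 0111
  pos 1: 1111 XOR 1101 = 0010
  pos 3: 1011 XOR 1101 = 0110
  pos 4: 1101 XOR 1101 = 0000
  pos 8: 1000 XOR 1101 = 0101
  pos 9: 1010 XOR 1101 = 0111
Remainder (last 3 bits) = 111. This is the CRC / FCS.

111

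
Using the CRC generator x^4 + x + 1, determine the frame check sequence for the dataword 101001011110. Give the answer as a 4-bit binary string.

Append 4 zeros: 1010010111100000. Divide by 10011 (XOR where the leading bit is 1):
  pos 0: 10100 XOR 10011 = 00111
  pos 2: 11110 XOR 10011 = 01101
  pos 3: 11011 XOR 10011 = 01000
  pos 4: 10001 XOR 10011 = 00010
  pos 7: 10110 XOR 10011 = 00101
  pos 9: 10100 XOR 10011 = 00111
  pos 11: 11100 XOR 10011 = 01111
Remainder (last 4 bits) = 1111. This is the CRC / FCS.

1111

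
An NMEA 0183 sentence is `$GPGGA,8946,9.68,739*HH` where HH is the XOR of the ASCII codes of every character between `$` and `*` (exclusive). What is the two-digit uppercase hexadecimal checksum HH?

XOR the ASCII codes of the payload characters:
  'G' = 0x47 → acc = 0x47
  'P' = 0x50 → acc = 0x17
  'G' = 0x47 → acc = 0x50
  'G' = 0x47 → acc = 0x17
  'A' = 0x41 → acc = 0x56
  ',' = 0x2C → acc = 0x7A
  '8' = 0x38 → acc = 0x42
  '9' = 0x39 → acc = 0x7B
  '4' = 0x34 → acc = 0x4F
  '6' = 0x36 → acc = 0x79
  ',' = 0x2C → acc = 0x55
  '9' = 0x39 → acc = 0x6C
  '.' = 0x2E → acc = 0x42
  '6' = 0x36 → acc = 0x74
  '8' = 0x38 → acc = 0x4C
  ',' = 0x2C → acc = 0x60
  '7' = 0x37 → acc = 0x57
  '3' = 0x33 → acc = 0x64
  '9' = 0x39 → acc = 0x5D
Checksum = 0x5D.

5D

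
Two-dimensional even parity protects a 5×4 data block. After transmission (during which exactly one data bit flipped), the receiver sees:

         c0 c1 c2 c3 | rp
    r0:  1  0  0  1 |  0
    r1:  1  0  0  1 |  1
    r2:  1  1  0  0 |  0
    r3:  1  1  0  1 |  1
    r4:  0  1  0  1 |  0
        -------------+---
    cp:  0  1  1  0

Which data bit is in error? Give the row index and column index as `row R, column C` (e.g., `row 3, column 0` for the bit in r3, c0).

row 1, column 2

Recompute each row's even parity and compare to rp:
  r0: data parity 0, sent rp 0 → ok
  r1: data parity 0, sent rp 1 → mismatch
  r2: data parity 0, sent rp 0 → ok
  r3: data parity 1, sent rp 1 → ok
  r4: data parity 0, sent rp 0 → ok
Recompute each column's even parity and compare to cp:
  c0: data parity 0, sent cp 0 → ok
  c1: data parity 1, sent cp 1 → ok
  c2: data parity 0, sent cp 1 → mismatch
  c3: data parity 0, sent cp 0 → ok
Exactly one row (r1) and one column (c2) fail → the flipped bit is at their intersection.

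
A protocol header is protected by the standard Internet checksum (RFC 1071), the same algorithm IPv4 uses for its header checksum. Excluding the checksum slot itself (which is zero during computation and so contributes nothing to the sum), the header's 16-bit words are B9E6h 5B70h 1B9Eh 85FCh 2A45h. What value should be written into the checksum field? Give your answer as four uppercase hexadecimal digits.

One's-complement addition (fold any carry out of bit 15 back into bit 0):
  0xB9E6 + 0x5B70 = 0x11556 → wrap carry → 0x1557
  0x1557 + 0x1B9E = 0x030F5
  0x30F5 + 0x85FC = 0x0B6F1
  0xB6F1 + 0x2A45 = 0x0E136
One's-complement sum = 0xE136.
Checksum = ~0xE136 & 0xFFFF = 0x1EC9.

1EC9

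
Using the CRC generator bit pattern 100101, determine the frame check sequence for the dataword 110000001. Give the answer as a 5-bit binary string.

10111

Append 5 zeros: 11000000100000. Divide by 100101 (XOR where the leading bit is 1):
  pos 0: 110000 XOR 100101 = 010101
  pos 1: 101010 XOR 100101 = 001111
  pos 3: 111101 XOR 100101 = 011000
  pos 4: 110000 XOR 100101 = 010101
  pos 5: 101010 XOR 100101 = 001111
  pos 7: 111100 XOR 100101 = 011001
  pos 8: 110010 XOR 100101 = 010111
Remainder (last 5 bits) = 10111. This is the CRC / FCS.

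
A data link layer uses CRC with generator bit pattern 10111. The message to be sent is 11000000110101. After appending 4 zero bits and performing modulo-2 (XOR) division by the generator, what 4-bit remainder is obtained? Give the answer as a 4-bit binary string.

0110

Append 4 zeros: 110000001101010000. Divide by 10111 (XOR where the leading bit is 1):
  pos 0: 11000 XOR 10111 = 01111
  pos 1: 11110 XOR 10111 = 01001
  pos 2: 10010 XOR 10111 = 00101
  pos 4: 10101 XOR 10111 = 00010
  pos 7: 10101 XOR 10111 = 00010
  pos 10: 10010 XOR 10111 = 00101
  pos 12: 10100 XOR 10111 = 00011
Remainder (last 4 bits) = 0110. This is the CRC / FCS.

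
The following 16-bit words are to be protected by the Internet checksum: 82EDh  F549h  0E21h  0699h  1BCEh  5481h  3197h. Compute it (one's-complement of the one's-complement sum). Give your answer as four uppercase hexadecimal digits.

D127

One's-complement addition (fold any carry out of bit 15 back into bit 0):
  0x82ED + 0xF549 = 0x17836 → wrap carry → 0x7837
  0x7837 + 0x0E21 = 0x08658
  0x8658 + 0x0699 = 0x08CF1
  0x8CF1 + 0x1BCE = 0x0A8BF
  0xA8BF + 0x5481 = 0x0FD40
  0xFD40 + 0x3197 = 0x12ED7 → wrap carry → 0x2ED8
One's-complement sum = 0x2ED8.
Checksum = ~0x2ED8 & 0xFFFF = 0xD127.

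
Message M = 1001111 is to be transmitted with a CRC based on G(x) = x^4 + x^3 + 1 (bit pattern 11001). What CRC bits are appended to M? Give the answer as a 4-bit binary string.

Append 4 zeros: 10011110000. Divide by 11001 (XOR where the leading bit is 1):
  pos 0: 10011 XOR 11001 = 01010
  pos 1: 10101 XOR 11001 = 01100
  pos 2: 11001 XOR 11001 = 00000
Remainder (last 4 bits) = 0000. This is the CRC / FCS.

0000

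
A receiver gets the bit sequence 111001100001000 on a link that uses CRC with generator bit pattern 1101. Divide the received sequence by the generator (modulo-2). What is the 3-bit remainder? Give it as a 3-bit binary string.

Modulo-2 division of 111001100001000 by 1101:
  pos 0: 1110 XOR 1101 = 0011
  pos 2: 1101 XOR 1101 = 0000
  pos 6: 1000 XOR 1101 = 0101
  pos 7: 1010 XOR 1101 = 0111
  pos 8: 1111 XOR 1101 = 0010
  pos 10: 1000 XOR 1101 = 0101
  pos 11: 1010 XOR 1101 = 0111
Remainder = 111 (nonzero — an error is detected).

111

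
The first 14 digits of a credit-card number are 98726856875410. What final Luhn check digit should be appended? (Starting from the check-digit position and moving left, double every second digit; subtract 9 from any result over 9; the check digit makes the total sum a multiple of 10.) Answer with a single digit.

5

Partial digits right→left: 0 1 4 5 7 8 6 5 8 6 2 7 8 9
Double every second digit counting from the check-digit position (so the 1st, 3rd, 5th, ... of the partial from the right).
  doubled (with −9 where >9): 0 8 5 3 7 4 7 → sum 34
  kept as-is: 1 5 8 5 6 7 9 → sum 41
Total = 34 + 41 = 75.
Check digit = (10 − (75 mod 10)) mod 10 = 5.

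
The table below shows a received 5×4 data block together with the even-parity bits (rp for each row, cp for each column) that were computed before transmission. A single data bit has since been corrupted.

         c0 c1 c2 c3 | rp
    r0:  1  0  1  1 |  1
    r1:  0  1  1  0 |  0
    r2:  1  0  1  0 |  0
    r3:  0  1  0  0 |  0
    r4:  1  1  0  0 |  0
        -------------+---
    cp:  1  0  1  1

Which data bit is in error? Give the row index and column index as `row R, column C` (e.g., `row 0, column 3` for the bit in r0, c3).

row 3, column 1

Recompute each row's even parity and compare to rp:
  r0: data parity 1, sent rp 1 → ok
  r1: data parity 0, sent rp 0 → ok
  r2: data parity 0, sent rp 0 → ok
  r3: data parity 1, sent rp 0 → mismatch
  r4: data parity 0, sent rp 0 → ok
Recompute each column's even parity and compare to cp:
  c0: data parity 1, sent cp 1 → ok
  c1: data parity 1, sent cp 0 → mismatch
  c2: data parity 1, sent cp 1 → ok
  c3: data parity 1, sent cp 1 → ok
Exactly one row (r3) and one column (c1) fail → the flipped bit is at their intersection.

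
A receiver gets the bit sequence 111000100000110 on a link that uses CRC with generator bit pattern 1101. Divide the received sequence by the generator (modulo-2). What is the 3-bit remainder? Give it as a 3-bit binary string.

Modulo-2 division of 111000100000110 by 1101:
  pos 0: 1110 XOR 1101 = 0011
  pos 2: 1100 XOR 1101 = 0001
  pos 5: 1100 XOR 1101 = 0001
  pos 8: 1000 XOR 1101 = 0101
  pos 9: 1011 XOR 1101 = 0110
  pos 10: 1101 XOR 1101 = 0000
Remainder = 000 (zero — the frame passes the CRC check).

000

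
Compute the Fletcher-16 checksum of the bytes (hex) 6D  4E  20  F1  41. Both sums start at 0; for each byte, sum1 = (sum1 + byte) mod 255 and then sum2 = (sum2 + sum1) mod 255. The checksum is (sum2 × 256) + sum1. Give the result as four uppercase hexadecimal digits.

Running sums (mod 255):
  after byte 0 (6D): sum1=109, sum2=109
  after byte 1 (4E): sum1=187, sum2=41
  after byte 2 (20): sum1=219, sum2=5
  after byte 3 (F1): sum1=205, sum2=210
  after byte 4 (41): sum1=15, sum2=225
Checksum = sum2·256 + sum1 = 225·256 + 15 = 57615 = 0xE10F.

E10F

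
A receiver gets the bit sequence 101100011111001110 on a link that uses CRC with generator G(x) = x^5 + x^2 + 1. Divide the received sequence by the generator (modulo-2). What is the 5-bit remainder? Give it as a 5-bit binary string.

00111

Modulo-2 division of 101100011111001110 by 100101:
  pos 0: 101100 XOR 100101 = 001001
  pos 2: 100101 XOR 100101 = 000000
  pos 8: 111100 XOR 100101 = 011001
  pos 9: 110011 XOR 100101 = 010110
  pos 10: 101101 XOR 100101 = 001000
  pos 12: 100010 XOR 100101 = 000111
Remainder = 00111 (nonzero — an error is detected).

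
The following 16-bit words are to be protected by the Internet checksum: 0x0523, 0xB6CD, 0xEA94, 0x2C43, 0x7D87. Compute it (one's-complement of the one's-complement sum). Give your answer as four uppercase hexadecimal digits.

One's-complement addition (fold any carry out of bit 15 back into bit 0):
  0x0523 + 0xB6CD = 0x0BBF0
  0xBBF0 + 0xEA94 = 0x1A684 → wrap carry → 0xA685
  0xA685 + 0x2C43 = 0x0D2C8
  0xD2C8 + 0x7D87 = 0x1504F → wrap carry → 0x5050
One's-complement sum = 0x5050.
Checksum = ~0x5050 & 0xFFFF = 0xAFAF.

AFAF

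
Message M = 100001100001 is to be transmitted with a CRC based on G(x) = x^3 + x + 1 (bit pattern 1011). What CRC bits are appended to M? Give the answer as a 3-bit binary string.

100

Append 3 zeros: 100001100001000. Divide by 1011 (XOR where the leading bit is 1):
  pos 0: 1000 XOR 1011 = 0011
  pos 2: 1101 XOR 1011 = 0110
  pos 3: 1101 XOR 1011 = 0110
  pos 4: 1100 XOR 1011 = 0111
  pos 5: 1110 XOR 1011 = 0101
  pos 6: 1010 XOR 1011 = 0001
  pos 9: 1010 XOR 1011 = 0001
Remainder (last 3 bits) = 100. This is the CRC / FCS.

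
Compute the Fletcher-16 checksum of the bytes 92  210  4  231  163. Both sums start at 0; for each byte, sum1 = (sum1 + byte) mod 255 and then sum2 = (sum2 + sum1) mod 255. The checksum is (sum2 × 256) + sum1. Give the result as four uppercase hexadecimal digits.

98BE

Running sums (mod 255):
  after byte 0 (92): sum1=92, sum2=92
  after byte 1 (210): sum1=47, sum2=139
  after byte 2 (4): sum1=51, sum2=190
  after byte 3 (231): sum1=27, sum2=217
  after byte 4 (163): sum1=190, sum2=152
Checksum = sum2·256 + sum1 = 152·256 + 190 = 39102 = 0x98BE.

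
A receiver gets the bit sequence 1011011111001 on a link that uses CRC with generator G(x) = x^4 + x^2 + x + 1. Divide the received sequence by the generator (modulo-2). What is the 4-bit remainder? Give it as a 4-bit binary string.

Modulo-2 division of 1011011111001 by 10111:
  pos 0: 10110 XOR 10111 = 00001
  pos 4: 11111 XOR 10111 = 01000
  pos 5: 10001 XOR 10111 = 00110
  pos 7: 11000 XOR 10111 = 01111
  pos 8: 11111 XOR 10111 = 01000
Remainder = 1000 (nonzero — an error is detected).

1000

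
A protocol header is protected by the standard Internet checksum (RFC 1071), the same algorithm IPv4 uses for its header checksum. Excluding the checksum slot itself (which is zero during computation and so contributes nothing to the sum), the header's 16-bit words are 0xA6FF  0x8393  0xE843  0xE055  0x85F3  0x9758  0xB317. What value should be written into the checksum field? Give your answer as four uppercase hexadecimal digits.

3C6F

One's-complement addition (fold any carry out of bit 15 back into bit 0):
  0xA6FF + 0x8393 = 0x12A92 → wrap carry → 0x2A93
  0x2A93 + 0xE843 = 0x112D6 → wrap carry → 0x12D7
  0x12D7 + 0xE055 = 0x0F32C
  0xF32C + 0x85F3 = 0x1791F → wrap carry → 0x7920
  0x7920 + 0x9758 = 0x11078 → wrap carry → 0x1079
  0x1079 + 0xB317 = 0x0C390
One's-complement sum = 0xC390.
Checksum = ~0xC390 & 0xFFFF = 0x3C6F.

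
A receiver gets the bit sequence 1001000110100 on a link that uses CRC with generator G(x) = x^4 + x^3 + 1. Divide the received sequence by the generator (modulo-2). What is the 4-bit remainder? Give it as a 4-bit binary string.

Modulo-2 division of 1001000110100 by 11001:
  pos 0: 10010 XOR 11001 = 01011
  pos 1: 10110 XOR 11001 = 01111
  pos 2: 11110 XOR 11001 = 00111
  pos 4: 11111 XOR 11001 = 00110
  pos 6: 11001 XOR 11001 = 00000
Remainder = 0000 (zero — the frame passes the CRC check).

0000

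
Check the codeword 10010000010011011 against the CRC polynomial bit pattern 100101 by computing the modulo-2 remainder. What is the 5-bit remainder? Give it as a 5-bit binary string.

01000

Modulo-2 division of 10010000010011011 by 100101:
  pos 0: 100100 XOR 100101 = 000001
  pos 5: 100010 XOR 100101 = 000111
  pos 8: 111011 XOR 100101 = 011110
  pos 9: 111100 XOR 100101 = 011001
  pos 10: 110011 XOR 100101 = 010110
  pos 11: 101101 XOR 100101 = 001000
Remainder = 01000 (nonzero — an error is detected).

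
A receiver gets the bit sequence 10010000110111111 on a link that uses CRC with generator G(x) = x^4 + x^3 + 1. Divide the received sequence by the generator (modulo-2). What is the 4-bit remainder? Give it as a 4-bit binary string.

Modulo-2 division of 10010000110111111 by 11001:
  pos 0: 10010 XOR 11001 = 01011
  pos 1: 10110 XOR 11001 = 01111
  pos 2: 11110 XOR 11001 = 00111
  pos 4: 11101 XOR 11001 = 00100
  pos 6: 10010 XOR 11001 = 01011
  pos 7: 10111 XOR 11001 = 01110
  pos 8: 11101 XOR 11001 = 00100
  pos 10: 10011 XOR 11001 = 01010
  pos 11: 10101 XOR 11001 = 01100
  pos 12: 11001 XOR 11001 = 00000
Remainder = 0000 (zero — the frame passes the CRC check).

0000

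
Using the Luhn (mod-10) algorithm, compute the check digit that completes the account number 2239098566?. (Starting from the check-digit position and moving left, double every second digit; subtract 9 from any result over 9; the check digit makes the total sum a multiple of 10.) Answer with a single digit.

Partial digits right→left: 6 6 5 8 9 0 9 3 2 2
Double every second digit counting from the check-digit position (so the 1st, 3rd, 5th, ... of the partial from the right).
  doubled (with −9 where >9): 3 1 9 9 4 → sum 26
  kept as-is: 6 8 0 3 2 → sum 19
Total = 26 + 19 = 45.
Check digit = (10 − (45 mod 10)) mod 10 = 5.

5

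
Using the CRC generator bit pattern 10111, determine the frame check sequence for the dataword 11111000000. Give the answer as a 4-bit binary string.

1011

Append 4 zeros: 111110000000000. Divide by 10111 (XOR where the leading bit is 1):
  pos 0: 11111 XOR 10111 = 01000
  pos 1: 10000 XOR 10111 = 00111
  pos 3: 11100 XOR 10111 = 01011
  pos 4: 10110 XOR 10111 = 00001
  pos 8: 10000 XOR 10111 = 00111
  pos 10: 11100 XOR 10111 = 01011
Remainder (last 4 bits) = 1011. This is the CRC / FCS.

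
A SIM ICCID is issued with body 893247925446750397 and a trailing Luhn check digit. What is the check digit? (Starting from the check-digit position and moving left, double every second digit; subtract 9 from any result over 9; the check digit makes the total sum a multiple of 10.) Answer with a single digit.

6

Partial digits right→left: 7 9 3 0 5 7 6 4 4 5 2 9 7 4 2 3 9 8
Double every second digit counting from the check-digit position (so the 1st, 3rd, 5th, ... of the partial from the right).
  doubled (with −9 where >9): 5 6 1 3 8 4 5 4 9 → sum 45
  kept as-is: 9 0 7 4 5 9 4 3 8 → sum 49
Total = 45 + 49 = 94.
Check digit = (10 − (94 mod 10)) mod 10 = 6.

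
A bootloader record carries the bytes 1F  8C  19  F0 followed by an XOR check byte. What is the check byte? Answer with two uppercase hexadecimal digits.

XOR the bytes together:
  start with 0x1F
  0x1F ⊕ 0x8C = 0x93
  0x93 ⊕ 0x19 = 0x8A
  0x8A ⊕ 0xF0 = 0x7A

7A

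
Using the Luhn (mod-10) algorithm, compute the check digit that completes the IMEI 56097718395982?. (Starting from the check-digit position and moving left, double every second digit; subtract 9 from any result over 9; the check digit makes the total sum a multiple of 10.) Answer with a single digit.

5

Partial digits right→left: 2 8 9 5 9 3 8 1 7 7 9 0 6 5
Double every second digit counting from the check-digit position (so the 1st, 3rd, 5th, ... of the partial from the right).
  doubled (with −9 where >9): 4 9 9 7 5 9 3 → sum 46
  kept as-is: 8 5 3 1 7 0 5 → sum 29
Total = 46 + 29 = 75.
Check digit = (10 − (75 mod 10)) mod 10 = 5.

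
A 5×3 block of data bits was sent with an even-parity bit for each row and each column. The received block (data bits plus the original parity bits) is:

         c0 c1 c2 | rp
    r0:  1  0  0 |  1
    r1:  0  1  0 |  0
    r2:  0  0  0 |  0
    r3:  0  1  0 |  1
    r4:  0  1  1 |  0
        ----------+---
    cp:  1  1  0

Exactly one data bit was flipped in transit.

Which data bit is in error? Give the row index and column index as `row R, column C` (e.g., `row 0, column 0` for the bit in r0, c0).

row 1, column 2

Recompute each row's even parity and compare to rp:
  r0: data parity 1, sent rp 1 → ok
  r1: data parity 1, sent rp 0 → mismatch
  r2: data parity 0, sent rp 0 → ok
  r3: data parity 1, sent rp 1 → ok
  r4: data parity 0, sent rp 0 → ok
Recompute each column's even parity and compare to cp:
  c0: data parity 1, sent cp 1 → ok
  c1: data parity 1, sent cp 1 → ok
  c2: data parity 1, sent cp 0 → mismatch
Exactly one row (r1) and one column (c2) fail → the flipped bit is at their intersection.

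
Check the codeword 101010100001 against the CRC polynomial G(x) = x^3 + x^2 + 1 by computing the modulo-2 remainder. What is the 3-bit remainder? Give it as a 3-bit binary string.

Modulo-2 division of 101010100001 by 1101:
  pos 0: 1010 XOR 1101 = 0111
  pos 1: 1111 XOR 1101 = 0010
  pos 3: 1001 XOR 1101 = 0100
  pos 4: 1000 XOR 1101 = 0101
  pos 5: 1010 XOR 1101 = 0111
  pos 6: 1110 XOR 1101 = 0011
  pos 8: 1101 XOR 1101 = 0000
Remainder = 000 (zero — the frame passes the CRC check).

000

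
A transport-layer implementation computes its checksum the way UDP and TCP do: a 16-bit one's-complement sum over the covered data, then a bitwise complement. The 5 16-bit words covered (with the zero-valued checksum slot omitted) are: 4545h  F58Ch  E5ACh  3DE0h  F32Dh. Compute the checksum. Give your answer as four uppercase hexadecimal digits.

AE72

One's-complement addition (fold any carry out of bit 15 back into bit 0):
  0x4545 + 0xF58C = 0x13AD1 → wrap carry → 0x3AD2
  0x3AD2 + 0xE5AC = 0x1207E → wrap carry → 0x207F
  0x207F + 0x3DE0 = 0x05E5F
  0x5E5F + 0xF32D = 0x1518C → wrap carry → 0x518D
One's-complement sum = 0x518D.
Checksum = ~0x518D & 0xFFFF = 0xAE72.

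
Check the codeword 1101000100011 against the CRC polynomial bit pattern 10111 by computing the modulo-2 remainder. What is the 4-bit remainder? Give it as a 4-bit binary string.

0000

Modulo-2 division of 1101000100011 by 10111:
  pos 0: 11010 XOR 10111 = 01101
  pos 1: 11010 XOR 10111 = 01101
  pos 2: 11010 XOR 10111 = 01101
  pos 3: 11011 XOR 10111 = 01100
  pos 4: 11000 XOR 10111 = 01111
  pos 5: 11110 XOR 10111 = 01001
  pos 6: 10010 XOR 10111 = 00101
  pos 8: 10111 XOR 10111 = 00000
Remainder = 0000 (zero — the frame passes the CRC check).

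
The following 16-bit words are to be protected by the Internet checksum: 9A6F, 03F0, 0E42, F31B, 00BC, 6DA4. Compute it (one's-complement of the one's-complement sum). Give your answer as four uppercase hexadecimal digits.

One's-complement addition (fold any carry out of bit 15 back into bit 0):
  0x9A6F + 0x03F0 = 0x09E5F
  0x9E5F + 0x0E42 = 0x0ACA1
  0xACA1 + 0xF31B = 0x19FBC → wrap carry → 0x9FBD
  0x9FBD + 0x00BC = 0x0A079
  0xA079 + 0x6DA4 = 0x10E1D → wrap carry → 0x0E1E
One's-complement sum = 0x0E1E.
Checksum = ~0x0E1E & 0xFFFF = 0xF1E1.

F1E1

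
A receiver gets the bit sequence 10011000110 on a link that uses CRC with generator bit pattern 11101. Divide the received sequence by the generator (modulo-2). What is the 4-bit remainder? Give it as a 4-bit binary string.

0001

Modulo-2 division of 10011000110 by 11101:
  pos 0: 10011 XOR 11101 = 01110
  pos 1: 11100 XOR 11101 = 00001
  pos 5: 10011 XOR 11101 = 01110
  pos 6: 11100 XOR 11101 = 00001
Remainder = 0001 (nonzero — an error is detected).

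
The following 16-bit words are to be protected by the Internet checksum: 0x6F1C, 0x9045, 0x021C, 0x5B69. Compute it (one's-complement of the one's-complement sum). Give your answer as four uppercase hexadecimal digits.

A318

One's-complement addition (fold any carry out of bit 15 back into bit 0):
  0x6F1C + 0x9045 = 0x0FF61
  0xFF61 + 0x021C = 0x1017D → wrap carry → 0x017E
  0x017E + 0x5B69 = 0x05CE7
One's-complement sum = 0x5CE7.
Checksum = ~0x5CE7 & 0xFFFF = 0xA318.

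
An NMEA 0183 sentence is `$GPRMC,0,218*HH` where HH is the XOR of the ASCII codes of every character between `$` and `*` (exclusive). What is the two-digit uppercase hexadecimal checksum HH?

XOR the ASCII codes of the payload characters:
  'G' = 0x47 → acc = 0x47
  'P' = 0x50 → acc = 0x17
  'R' = 0x52 → acc = 0x45
  'M' = 0x4D → acc = 0x08
  'C' = 0x43 → acc = 0x4B
  ',' = 0x2C → acc = 0x67
  '0' = 0x30 → acc = 0x57
  ',' = 0x2C → acc = 0x7B
  '2' = 0x32 → acc = 0x49
  '1' = 0x31 → acc = 0x78
  '8' = 0x38 → acc = 0x40
Checksum = 0x40.

40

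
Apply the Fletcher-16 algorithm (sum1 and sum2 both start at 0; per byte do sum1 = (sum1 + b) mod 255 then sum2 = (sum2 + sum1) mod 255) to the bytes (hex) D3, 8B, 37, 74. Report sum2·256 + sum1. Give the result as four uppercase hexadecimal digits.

Running sums (mod 255):
  after byte 0 (D3): sum1=211, sum2=211
  after byte 1 (8B): sum1=95, sum2=51
  after byte 2 (37): sum1=150, sum2=201
  after byte 3 (74): sum1=11, sum2=212
Checksum = sum2·256 + sum1 = 212·256 + 11 = 54283 = 0xD40B.

D40B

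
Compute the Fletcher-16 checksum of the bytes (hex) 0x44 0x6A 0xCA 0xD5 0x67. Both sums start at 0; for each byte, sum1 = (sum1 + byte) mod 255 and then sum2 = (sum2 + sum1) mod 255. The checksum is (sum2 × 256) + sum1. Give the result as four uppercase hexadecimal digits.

72B6

Running sums (mod 255):
  after byte 0 (0x44): sum1=68, sum2=68
  after byte 1 (0x6A): sum1=174, sum2=242
  after byte 2 (0xCA): sum1=121, sum2=108
  after byte 3 (0xD5): sum1=79, sum2=187
  after byte 4 (0x67): sum1=182, sum2=114
Checksum = sum2·256 + sum1 = 114·256 + 182 = 29366 = 0x72B6.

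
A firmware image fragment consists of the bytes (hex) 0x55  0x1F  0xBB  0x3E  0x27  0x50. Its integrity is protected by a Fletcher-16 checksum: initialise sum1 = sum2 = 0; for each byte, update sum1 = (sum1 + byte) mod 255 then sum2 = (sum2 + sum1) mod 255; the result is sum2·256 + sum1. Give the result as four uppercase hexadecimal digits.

Running sums (mod 255):
  after byte 0 (0x55): sum1=85, sum2=85
  after byte 1 (0x1F): sum1=116, sum2=201
  after byte 2 (0xBB): sum1=48, sum2=249
  after byte 3 (0x3E): sum1=110, sum2=104
  after byte 4 (0x27): sum1=149, sum2=253
  after byte 5 (0x50): sum1=229, sum2=227
Checksum = sum2·256 + sum1 = 227·256 + 229 = 58341 = 0xE3E5.

E3E5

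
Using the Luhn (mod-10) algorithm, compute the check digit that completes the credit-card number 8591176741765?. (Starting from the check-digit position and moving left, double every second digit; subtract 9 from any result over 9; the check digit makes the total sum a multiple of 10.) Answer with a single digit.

Partial digits right→left: 5 6 7 1 4 7 6 7 1 1 9 5 8
Double every second digit counting from the check-digit position (so the 1st, 3rd, 5th, ... of the partial from the right).
  doubled (with −9 where >9): 1 5 8 3 2 9 7 → sum 35
  kept as-is: 6 1 7 7 1 5 → sum 27
Total = 35 + 27 = 62.
Check digit = (10 − (62 mod 10)) mod 10 = 8.

8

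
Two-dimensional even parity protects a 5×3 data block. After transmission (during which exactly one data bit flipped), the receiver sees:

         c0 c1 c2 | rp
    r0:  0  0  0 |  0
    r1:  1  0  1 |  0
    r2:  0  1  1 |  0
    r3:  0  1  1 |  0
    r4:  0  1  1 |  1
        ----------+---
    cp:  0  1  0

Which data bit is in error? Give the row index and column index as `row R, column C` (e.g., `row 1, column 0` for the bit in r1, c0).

Recompute each row's even parity and compare to rp:
  r0: data parity 0, sent rp 0 → ok
  r1: data parity 0, sent rp 0 → ok
  r2: data parity 0, sent rp 0 → ok
  r3: data parity 0, sent rp 0 → ok
  r4: data parity 0, sent rp 1 → mismatch
Recompute each column's even parity and compare to cp:
  c0: data parity 1, sent cp 0 → mismatch
  c1: data parity 1, sent cp 1 → ok
  c2: data parity 0, sent cp 0 → ok
Exactly one row (r4) and one column (c0) fail → the flipped bit is at their intersection.

row 4, column 0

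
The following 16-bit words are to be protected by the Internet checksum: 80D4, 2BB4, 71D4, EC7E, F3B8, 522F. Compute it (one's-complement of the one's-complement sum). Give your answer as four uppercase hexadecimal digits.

AF3B

One's-complement addition (fold any carry out of bit 15 back into bit 0):
  0x80D4 + 0x2BB4 = 0x0AC88
  0xAC88 + 0x71D4 = 0x11E5C → wrap carry → 0x1E5D
  0x1E5D + 0xEC7E = 0x10ADB → wrap carry → 0x0ADC
  0x0ADC + 0xF3B8 = 0x0FE94
  0xFE94 + 0x522F = 0x150C3 → wrap carry → 0x50C4
One's-complement sum = 0x50C4.
Checksum = ~0x50C4 & 0xFFFF = 0xAF3B.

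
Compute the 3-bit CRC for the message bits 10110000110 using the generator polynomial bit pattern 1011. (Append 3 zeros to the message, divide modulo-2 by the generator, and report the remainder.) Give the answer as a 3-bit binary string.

Append 3 zeros: 10110000110000. Divide by 1011 (XOR where the leading bit is 1):
  pos 0: 1011 XOR 1011 = 0000
  pos 8: 1100 XOR 1011 = 0111
  pos 9: 1110 XOR 1011 = 0101
  pos 10: 1010 XOR 1011 = 0001
Remainder (last 3 bits) = 001. This is the CRC / FCS.

001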